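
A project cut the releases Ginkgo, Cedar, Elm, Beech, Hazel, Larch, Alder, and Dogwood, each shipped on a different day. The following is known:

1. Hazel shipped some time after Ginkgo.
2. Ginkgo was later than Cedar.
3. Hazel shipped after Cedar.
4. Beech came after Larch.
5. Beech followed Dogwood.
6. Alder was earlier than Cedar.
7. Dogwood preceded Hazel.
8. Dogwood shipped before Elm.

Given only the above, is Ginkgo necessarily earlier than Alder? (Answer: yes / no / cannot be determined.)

no

Tracing the constraints gives Alder → Cedar → Ginkgo, so Alder must come before Ginkgo.
That means Ginkgo cannot be before Alder.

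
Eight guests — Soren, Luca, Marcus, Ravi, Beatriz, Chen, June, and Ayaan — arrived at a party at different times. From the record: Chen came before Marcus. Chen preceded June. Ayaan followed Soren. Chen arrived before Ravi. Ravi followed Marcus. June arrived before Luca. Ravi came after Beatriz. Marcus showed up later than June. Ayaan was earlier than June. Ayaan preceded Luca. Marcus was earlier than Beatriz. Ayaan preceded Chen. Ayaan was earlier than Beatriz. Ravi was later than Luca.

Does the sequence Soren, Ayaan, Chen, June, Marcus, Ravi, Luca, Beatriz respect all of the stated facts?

no

The constraints require Luca before Ravi, but in the proposed sequence Ravi appears ahead of Luca. That one violation is enough.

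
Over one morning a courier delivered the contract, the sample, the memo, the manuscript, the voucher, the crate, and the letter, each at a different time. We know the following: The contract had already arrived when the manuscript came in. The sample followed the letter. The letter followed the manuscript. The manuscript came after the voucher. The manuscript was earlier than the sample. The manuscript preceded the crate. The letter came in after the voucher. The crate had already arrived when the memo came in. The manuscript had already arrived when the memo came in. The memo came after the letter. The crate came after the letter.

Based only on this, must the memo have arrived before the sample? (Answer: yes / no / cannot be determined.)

cannot be determined

No chain of stated constraints runs from the memo to the sample, and none runs from the sample to the memo either.
So the relative order of the memo and the sample is not fixed by the given facts.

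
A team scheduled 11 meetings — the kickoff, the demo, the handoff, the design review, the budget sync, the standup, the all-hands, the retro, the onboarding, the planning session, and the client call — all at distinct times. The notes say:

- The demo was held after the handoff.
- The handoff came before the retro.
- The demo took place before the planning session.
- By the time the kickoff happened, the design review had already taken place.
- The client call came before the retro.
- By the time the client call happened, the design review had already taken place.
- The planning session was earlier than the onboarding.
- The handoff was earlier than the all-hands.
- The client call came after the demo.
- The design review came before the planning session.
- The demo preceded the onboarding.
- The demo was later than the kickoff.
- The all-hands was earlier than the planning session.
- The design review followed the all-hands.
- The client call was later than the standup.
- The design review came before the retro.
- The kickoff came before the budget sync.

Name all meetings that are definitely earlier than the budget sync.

the all-hands, the design review, the handoff, the kickoff

Directly stated before the budget sync: the kickoff.
The all-hands reaches the budget sync via the all-hands → the design review → the kickoff → the budget sync.
The design review reaches the budget sync via the design review → the kickoff → the budget sync.
The handoff reaches the budget sync via the handoff → the all-hands → the design review → the kickoff → the budget sync.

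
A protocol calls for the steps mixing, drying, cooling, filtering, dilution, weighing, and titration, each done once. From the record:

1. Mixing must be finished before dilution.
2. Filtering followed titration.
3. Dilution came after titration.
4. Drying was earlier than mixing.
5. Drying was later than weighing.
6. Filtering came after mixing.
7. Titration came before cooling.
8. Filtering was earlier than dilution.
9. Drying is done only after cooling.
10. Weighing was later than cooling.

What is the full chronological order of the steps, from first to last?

titration, cooling, weighing, drying, mixing, filtering, dilution

The constraints fix every adjacent pair, so only one ordering works:
titration → cooling → weighing → drying → mixing → filtering → dilution.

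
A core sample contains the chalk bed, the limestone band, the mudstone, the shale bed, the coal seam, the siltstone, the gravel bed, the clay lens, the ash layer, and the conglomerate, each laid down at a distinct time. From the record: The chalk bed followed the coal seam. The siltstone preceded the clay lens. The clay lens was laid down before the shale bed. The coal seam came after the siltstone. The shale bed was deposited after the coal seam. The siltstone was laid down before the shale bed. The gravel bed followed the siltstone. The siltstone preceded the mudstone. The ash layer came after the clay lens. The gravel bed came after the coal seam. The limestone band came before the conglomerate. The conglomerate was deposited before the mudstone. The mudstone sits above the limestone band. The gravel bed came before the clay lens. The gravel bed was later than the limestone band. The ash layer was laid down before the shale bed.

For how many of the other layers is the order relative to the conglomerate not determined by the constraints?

7

Forced before the conglomerate: the limestone band; forced after the conglomerate: the mudstone.
That leaves the ash layer, the chalk bed, the clay lens, the coal seam, the gravel bed, the shale bed, and the siltstone with no forced order relative to the conglomerate — 7.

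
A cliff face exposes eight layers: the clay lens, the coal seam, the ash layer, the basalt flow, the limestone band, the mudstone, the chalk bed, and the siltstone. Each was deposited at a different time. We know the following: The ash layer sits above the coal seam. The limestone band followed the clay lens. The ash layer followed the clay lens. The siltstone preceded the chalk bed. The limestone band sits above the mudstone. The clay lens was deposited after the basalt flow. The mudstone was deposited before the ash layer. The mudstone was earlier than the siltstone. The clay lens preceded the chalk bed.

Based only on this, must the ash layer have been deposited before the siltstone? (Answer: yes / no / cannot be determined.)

No chain of stated constraints runs from the ash layer to the siltstone, and none runs from the siltstone to the ash layer either.
So the relative order of the ash layer and the siltstone is not fixed by the given facts.

cannot be determined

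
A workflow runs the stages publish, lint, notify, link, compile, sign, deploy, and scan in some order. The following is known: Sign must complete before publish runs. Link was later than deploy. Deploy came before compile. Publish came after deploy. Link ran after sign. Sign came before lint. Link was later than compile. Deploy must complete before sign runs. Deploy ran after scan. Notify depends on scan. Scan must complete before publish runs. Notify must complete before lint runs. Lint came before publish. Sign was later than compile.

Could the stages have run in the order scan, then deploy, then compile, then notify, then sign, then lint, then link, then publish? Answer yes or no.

Check each stated constraint against the proposed order — e.g. deploy is ahead of publish; scan is ahead of publish. Every pair is in the required order; nothing is violated.

yes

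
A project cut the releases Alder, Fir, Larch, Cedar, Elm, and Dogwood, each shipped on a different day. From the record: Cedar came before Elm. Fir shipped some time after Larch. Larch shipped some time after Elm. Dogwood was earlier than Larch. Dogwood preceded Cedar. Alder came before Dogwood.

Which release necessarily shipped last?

Fir

Every other release has a chain of constraints placing it before Fir, so Fir is last.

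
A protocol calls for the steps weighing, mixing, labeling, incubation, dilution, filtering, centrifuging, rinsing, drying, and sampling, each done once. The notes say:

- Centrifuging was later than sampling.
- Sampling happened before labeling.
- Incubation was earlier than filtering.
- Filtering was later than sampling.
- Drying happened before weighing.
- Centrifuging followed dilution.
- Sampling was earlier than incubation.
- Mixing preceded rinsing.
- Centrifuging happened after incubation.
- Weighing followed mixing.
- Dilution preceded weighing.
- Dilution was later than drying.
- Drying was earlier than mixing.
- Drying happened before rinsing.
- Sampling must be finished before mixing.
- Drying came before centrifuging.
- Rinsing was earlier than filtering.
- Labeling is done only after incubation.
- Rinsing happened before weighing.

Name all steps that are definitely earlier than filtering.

Directly stated before filtering: incubation, rinsing, and sampling.
Drying reaches filtering via drying → rinsing → filtering.
Mixing reaches filtering via mixing → rinsing → filtering.
No chain forces centrifuging (or any of the others) ahead of filtering.

drying, incubation, mixing, rinsing, sampling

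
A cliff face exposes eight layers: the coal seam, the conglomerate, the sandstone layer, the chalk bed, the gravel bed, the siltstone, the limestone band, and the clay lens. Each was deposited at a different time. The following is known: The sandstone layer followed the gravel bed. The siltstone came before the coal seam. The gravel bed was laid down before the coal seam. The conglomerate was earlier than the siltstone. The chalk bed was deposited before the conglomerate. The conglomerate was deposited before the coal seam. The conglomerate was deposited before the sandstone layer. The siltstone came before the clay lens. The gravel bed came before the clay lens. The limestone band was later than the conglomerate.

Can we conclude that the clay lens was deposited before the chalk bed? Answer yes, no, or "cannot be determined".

Tracing the constraints gives the chalk bed → the conglomerate → the siltstone → the clay lens, so the chalk bed must come before the clay lens.
That means the clay lens cannot be before the chalk bed.

no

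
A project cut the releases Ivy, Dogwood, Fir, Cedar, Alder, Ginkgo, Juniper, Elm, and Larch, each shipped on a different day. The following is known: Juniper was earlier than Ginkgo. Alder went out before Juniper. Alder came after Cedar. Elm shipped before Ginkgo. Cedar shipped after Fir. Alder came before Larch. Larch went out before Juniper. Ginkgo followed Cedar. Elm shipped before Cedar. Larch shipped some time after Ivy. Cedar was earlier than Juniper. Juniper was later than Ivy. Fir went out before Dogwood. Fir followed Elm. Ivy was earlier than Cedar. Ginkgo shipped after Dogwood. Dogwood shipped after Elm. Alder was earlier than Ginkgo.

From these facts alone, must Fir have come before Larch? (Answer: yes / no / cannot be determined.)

Chain the constraints: Fir → Cedar → Alder → Larch. Each link is directly stated, so Fir comes before Larch.

yes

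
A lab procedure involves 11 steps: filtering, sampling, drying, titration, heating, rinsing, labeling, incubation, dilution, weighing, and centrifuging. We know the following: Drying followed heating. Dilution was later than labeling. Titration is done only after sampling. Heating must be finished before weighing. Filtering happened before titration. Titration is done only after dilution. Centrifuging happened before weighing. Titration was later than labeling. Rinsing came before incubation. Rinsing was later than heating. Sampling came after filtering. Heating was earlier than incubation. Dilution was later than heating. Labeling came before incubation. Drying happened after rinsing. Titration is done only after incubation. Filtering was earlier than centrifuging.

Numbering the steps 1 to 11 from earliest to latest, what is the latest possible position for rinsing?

Rinsing must come before drying, incubation, and titration — 3 steps forced after it.
Everything else can be placed before rinsing in some valid order, so rinsing can sit as late as position 11 − 3 = 8.

8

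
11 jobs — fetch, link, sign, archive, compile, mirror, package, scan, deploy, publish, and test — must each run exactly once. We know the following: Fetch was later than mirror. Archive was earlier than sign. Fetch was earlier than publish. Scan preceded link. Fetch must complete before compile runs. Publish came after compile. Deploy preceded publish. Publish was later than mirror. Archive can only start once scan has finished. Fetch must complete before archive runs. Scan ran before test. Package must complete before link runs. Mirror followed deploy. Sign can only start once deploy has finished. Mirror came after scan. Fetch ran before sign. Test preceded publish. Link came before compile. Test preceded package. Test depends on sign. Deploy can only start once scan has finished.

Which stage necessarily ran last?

publish

Every other stage has a chain of constraints placing it before publish, so publish is last.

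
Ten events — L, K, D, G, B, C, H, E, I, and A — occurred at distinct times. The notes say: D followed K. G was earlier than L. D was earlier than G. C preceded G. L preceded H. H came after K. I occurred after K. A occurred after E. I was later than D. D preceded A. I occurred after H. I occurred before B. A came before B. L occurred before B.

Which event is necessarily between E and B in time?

A

Tracing the constraints gives E → A → B, so A sits after E and before B.
No other event is forced both after E and before B.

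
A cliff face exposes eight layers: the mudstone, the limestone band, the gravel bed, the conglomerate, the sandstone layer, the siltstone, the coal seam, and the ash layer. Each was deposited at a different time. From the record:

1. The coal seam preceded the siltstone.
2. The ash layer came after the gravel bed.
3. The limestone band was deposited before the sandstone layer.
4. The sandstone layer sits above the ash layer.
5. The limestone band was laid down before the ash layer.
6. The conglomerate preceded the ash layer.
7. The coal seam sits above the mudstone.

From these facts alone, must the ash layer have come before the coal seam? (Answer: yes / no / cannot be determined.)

No chain of stated constraints runs from the ash layer to the coal seam, and none runs from the coal seam to the ash layer either.
So the relative order of the ash layer and the coal seam is not fixed by the given facts.

cannot be determined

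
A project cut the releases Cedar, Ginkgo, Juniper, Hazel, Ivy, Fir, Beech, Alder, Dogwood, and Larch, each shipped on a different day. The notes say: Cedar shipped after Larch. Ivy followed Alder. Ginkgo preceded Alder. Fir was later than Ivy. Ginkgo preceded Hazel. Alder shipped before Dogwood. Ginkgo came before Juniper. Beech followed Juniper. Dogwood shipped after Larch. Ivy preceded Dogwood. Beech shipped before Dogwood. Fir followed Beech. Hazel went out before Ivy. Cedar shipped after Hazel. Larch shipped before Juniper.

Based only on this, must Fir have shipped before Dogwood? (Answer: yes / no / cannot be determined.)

No chain of stated constraints runs from Fir to Dogwood, and none runs from Dogwood to Fir either.
So the relative order of Fir and Dogwood is not fixed by the given facts.

cannot be determined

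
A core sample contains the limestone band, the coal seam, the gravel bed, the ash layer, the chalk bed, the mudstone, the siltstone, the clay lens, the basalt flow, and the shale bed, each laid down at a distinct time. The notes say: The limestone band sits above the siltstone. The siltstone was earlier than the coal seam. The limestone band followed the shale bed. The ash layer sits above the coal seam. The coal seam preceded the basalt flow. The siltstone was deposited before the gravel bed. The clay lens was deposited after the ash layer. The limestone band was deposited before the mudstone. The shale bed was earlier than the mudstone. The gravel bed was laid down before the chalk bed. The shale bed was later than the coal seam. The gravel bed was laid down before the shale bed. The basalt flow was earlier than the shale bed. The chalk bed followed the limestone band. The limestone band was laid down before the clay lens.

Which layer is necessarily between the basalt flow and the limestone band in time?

the shale bed

Tracing the constraints gives the basalt flow → the shale bed → the limestone band, so the shale bed sits after the basalt flow and before the limestone band.
No other layer is forced both after the basalt flow and before the limestone band.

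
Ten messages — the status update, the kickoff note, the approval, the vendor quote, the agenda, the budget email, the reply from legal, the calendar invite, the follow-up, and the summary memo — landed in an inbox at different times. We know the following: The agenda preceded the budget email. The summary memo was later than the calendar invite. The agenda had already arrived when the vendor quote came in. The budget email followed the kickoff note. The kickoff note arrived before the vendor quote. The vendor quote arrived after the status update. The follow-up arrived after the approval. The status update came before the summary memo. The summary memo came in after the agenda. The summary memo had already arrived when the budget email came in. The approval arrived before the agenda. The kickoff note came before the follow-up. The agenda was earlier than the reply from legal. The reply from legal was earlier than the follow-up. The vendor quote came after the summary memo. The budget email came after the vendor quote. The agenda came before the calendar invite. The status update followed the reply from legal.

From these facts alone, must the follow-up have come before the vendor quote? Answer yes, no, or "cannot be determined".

No chain of stated constraints runs from the follow-up to the vendor quote, and none runs from the vendor quote to the follow-up either.
So the relative order of the follow-up and the vendor quote is not fixed by the given facts.

cannot be determined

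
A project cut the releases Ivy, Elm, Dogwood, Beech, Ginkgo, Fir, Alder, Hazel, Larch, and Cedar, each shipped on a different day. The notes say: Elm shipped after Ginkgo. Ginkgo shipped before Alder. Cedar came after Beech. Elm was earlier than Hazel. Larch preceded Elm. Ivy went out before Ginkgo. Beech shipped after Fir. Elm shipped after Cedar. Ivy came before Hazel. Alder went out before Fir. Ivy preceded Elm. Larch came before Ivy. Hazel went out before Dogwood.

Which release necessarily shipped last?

Dogwood

Every other release has a chain of constraints placing it before Dogwood, so Dogwood is last.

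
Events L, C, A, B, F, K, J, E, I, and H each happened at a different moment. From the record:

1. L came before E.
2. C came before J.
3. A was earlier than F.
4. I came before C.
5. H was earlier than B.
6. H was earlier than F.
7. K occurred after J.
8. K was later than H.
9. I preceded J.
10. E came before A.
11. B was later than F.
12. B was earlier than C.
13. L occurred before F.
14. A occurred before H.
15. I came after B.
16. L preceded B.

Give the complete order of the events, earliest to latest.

L, E, A, H, F, B, I, C, J, K

The constraints fix every adjacent pair, so only one ordering works:
L → E → A → H → F → B → I → C → J → K.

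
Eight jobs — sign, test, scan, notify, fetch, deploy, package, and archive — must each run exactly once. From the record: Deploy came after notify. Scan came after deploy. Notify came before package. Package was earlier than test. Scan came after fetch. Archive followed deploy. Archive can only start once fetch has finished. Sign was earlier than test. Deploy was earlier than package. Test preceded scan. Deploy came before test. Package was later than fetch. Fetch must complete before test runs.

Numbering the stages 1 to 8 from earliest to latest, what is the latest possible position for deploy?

4

Deploy must come before archive, package, scan, and test — 4 stages forced after it.
Everything else can be placed before deploy in some valid order, so deploy can sit as late as position 8 − 4 = 4.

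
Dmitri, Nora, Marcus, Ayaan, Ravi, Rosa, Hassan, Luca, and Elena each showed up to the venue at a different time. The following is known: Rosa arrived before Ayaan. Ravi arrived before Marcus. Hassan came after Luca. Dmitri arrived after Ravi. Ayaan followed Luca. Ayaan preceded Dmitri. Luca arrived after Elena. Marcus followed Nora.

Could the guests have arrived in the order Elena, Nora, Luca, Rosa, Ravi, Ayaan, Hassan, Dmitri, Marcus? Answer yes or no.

yes

Check each stated constraint against the proposed order — e.g. Luca is ahead of Hassan; Nora is ahead of Marcus. Every pair is in the required order; nothing is violated.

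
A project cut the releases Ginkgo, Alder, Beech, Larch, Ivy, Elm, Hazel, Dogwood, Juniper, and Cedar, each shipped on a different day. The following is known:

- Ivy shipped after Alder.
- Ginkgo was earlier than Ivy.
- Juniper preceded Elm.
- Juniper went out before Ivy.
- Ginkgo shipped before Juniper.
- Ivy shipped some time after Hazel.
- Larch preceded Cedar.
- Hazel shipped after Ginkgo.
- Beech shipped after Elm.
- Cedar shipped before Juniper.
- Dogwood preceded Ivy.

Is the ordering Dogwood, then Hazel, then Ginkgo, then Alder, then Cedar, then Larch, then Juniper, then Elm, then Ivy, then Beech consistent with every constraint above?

The constraints require Larch before Cedar, but in the proposed sequence Cedar appears ahead of Larch. That one violation is enough.

no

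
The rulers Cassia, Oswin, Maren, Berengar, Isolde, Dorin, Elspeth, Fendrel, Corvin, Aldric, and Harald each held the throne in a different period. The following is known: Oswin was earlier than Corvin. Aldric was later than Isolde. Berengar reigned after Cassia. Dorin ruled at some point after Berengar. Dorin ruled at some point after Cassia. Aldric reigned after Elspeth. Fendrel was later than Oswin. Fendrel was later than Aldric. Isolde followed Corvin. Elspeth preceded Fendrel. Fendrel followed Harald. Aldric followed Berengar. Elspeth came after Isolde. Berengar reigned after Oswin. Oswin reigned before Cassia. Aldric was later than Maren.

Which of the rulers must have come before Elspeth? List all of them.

Directly stated before Elspeth: Isolde.
Corvin reaches Elspeth via Corvin → Isolde → Elspeth.
Oswin reaches Elspeth via Oswin → Corvin → Isolde → Elspeth.

Corvin, Isolde, Oswin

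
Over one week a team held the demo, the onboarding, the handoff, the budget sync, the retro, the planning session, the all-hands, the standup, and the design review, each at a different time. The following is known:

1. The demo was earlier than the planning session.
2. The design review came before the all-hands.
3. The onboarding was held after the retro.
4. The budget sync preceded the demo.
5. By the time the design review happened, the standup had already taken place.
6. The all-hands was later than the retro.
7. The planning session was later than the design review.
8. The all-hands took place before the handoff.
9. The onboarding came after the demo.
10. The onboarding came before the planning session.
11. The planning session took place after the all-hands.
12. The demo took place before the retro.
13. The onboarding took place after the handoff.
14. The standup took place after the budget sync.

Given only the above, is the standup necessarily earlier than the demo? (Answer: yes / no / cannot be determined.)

cannot be determined

No chain of stated constraints runs from the standup to the demo, and none runs from the demo to the standup either.
So the relative order of the standup and the demo is not fixed by the given facts.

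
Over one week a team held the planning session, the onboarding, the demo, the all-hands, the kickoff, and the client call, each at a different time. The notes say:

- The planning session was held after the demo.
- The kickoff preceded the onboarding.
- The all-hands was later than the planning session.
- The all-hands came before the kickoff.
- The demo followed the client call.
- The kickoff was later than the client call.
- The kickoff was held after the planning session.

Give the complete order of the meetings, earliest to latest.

The constraints fix every adjacent pair, so only one ordering works:
the client call → the demo → the planning session → the all-hands → the kickoff → the onboarding.

the client call, the demo, the planning session, the all-hands, the kickoff, the onboarding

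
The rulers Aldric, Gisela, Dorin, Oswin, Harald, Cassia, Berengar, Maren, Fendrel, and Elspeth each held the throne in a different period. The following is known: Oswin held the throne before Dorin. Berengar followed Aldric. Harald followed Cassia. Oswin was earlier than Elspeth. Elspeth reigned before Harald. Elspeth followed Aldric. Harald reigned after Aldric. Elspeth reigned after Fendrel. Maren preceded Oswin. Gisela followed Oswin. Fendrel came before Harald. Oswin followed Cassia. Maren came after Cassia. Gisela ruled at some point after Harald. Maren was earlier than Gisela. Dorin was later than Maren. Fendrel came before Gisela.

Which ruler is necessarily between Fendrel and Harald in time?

Tracing the constraints gives Fendrel → Elspeth → Harald, so Elspeth sits after Fendrel and before Harald.
No other ruler is forced both after Fendrel and before Harald.

Elspeth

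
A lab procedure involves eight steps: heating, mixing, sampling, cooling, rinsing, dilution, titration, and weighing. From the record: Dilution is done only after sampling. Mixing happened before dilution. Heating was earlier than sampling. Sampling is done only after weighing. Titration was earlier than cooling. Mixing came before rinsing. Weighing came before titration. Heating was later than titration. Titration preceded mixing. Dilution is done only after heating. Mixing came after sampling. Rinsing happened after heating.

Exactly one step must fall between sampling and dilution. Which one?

mixing

Tracing the constraints gives sampling → mixing → dilution, so mixing sits after sampling and before dilution.
No other step is forced both after sampling and before dilution.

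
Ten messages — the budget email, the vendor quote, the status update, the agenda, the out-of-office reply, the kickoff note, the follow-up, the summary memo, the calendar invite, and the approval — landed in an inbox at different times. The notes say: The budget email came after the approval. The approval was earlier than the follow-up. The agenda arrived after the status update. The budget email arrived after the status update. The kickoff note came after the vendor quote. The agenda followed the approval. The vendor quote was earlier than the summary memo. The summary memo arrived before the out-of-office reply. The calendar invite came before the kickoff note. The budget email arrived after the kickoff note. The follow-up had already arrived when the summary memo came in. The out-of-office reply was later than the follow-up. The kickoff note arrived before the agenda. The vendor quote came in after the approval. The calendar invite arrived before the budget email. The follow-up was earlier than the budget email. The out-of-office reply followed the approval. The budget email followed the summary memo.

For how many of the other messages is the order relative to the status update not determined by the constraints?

Forced after the status update: the agenda and the budget email.
That leaves the approval, the calendar invite, the follow-up, the kickoff note, the out-of-office reply, the summary memo, and the vendor quote with no forced order relative to the status update — 7.

7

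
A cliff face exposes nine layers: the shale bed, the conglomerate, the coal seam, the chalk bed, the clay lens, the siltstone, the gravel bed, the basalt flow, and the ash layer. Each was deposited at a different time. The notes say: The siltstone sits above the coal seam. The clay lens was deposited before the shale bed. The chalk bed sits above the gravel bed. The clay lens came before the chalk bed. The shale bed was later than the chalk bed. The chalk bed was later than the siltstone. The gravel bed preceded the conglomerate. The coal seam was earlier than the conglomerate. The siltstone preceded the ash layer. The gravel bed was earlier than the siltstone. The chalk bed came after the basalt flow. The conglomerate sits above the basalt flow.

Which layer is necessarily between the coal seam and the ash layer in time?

Tracing the constraints gives the coal seam → the siltstone → the ash layer, so the siltstone sits after the coal seam and before the ash layer.
No other layer is forced both after the coal seam and before the ash layer.

the siltstone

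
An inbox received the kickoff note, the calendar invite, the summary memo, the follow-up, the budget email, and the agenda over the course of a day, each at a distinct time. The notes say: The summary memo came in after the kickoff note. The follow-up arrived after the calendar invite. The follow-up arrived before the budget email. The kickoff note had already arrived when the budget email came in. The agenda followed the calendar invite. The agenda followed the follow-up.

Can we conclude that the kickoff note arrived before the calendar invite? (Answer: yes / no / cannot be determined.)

No chain of stated constraints runs from the kickoff note to the calendar invite, and none runs from the calendar invite to the kickoff note either.
So the relative order of the kickoff note and the calendar invite is not fixed by the given facts.

cannot be determined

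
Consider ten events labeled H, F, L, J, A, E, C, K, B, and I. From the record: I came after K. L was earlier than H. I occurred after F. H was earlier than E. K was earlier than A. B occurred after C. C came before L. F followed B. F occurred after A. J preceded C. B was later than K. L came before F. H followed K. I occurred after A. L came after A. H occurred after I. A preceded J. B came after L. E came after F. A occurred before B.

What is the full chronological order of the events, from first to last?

K, A, J, C, L, B, F, I, H, E

The constraints fix every adjacent pair, so only one ordering works:
K → A → J → C → L → B → F → I → H → E.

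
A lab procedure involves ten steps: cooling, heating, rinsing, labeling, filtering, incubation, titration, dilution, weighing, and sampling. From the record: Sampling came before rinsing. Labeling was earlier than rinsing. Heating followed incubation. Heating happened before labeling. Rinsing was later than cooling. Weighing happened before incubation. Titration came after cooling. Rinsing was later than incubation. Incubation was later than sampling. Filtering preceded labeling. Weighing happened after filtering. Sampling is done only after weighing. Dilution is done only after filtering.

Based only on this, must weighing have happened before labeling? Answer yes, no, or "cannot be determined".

Chain the constraints: weighing → incubation → heating → labeling. Each link is directly stated, so weighing comes before labeling.

yes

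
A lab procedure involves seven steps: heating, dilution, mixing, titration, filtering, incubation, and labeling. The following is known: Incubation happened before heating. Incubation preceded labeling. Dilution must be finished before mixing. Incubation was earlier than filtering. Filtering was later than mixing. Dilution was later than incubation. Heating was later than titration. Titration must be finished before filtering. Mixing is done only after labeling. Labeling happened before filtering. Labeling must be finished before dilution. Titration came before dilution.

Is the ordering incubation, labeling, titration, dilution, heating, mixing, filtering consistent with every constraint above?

Check each stated constraint against the proposed order — e.g. labeling is ahead of filtering; incubation is ahead of filtering. Every pair is in the required order; nothing is violated.

yes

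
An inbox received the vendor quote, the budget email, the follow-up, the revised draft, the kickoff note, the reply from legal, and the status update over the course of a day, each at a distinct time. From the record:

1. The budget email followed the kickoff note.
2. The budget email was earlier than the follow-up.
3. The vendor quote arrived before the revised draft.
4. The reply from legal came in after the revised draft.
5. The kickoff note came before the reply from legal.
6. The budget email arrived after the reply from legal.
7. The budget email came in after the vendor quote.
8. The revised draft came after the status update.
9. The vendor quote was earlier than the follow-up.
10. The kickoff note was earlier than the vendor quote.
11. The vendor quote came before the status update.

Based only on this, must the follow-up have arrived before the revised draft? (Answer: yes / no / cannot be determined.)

Tracing the constraints gives the revised draft → the reply from legal → the budget email → the follow-up, so the revised draft must come before the follow-up.
That means the follow-up cannot be before the revised draft.

no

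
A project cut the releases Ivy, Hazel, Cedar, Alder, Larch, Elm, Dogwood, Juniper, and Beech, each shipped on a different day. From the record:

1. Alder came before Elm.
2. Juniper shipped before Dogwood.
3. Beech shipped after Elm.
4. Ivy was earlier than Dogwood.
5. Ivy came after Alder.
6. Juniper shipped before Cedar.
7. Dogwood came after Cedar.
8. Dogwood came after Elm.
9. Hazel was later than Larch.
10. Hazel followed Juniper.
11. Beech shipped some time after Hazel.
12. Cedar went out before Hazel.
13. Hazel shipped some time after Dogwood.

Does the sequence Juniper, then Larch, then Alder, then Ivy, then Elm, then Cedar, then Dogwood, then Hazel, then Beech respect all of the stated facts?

Check each stated constraint against the proposed order — e.g. Larch is ahead of Hazel; Juniper is ahead of Hazel. Every pair is in the required order; nothing is violated.

yes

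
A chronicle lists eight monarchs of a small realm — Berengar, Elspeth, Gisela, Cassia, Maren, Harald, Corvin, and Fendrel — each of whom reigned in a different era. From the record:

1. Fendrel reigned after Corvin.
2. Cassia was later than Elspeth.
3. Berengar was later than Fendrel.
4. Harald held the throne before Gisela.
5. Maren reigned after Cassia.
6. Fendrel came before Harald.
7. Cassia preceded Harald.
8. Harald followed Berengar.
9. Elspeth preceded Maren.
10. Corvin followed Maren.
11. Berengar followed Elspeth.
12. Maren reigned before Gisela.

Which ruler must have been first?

Elspeth

Elspeth has a chain of constraints placing them before every other ruler, so Elspeth must be first.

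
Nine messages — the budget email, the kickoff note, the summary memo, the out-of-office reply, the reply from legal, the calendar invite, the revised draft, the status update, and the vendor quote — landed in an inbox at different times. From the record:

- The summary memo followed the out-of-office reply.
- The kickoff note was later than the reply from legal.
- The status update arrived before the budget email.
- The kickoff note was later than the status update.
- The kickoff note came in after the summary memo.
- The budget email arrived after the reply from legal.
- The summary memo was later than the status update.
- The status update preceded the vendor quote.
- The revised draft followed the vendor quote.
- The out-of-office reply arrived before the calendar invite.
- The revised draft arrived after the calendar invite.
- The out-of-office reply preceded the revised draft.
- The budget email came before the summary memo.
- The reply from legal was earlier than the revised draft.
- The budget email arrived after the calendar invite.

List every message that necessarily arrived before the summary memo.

the budget email, the calendar invite, the out-of-office reply, the reply from legal, the status update

Directly stated before the summary memo: the budget email, the out-of-office reply, and the status update.
The calendar invite reaches the summary memo via the calendar invite → the budget email → the summary memo.
The reply from legal reaches the summary memo via the reply from legal → the budget email → the summary memo.
No chain forces the kickoff note (or any of the others) ahead of the summary memo.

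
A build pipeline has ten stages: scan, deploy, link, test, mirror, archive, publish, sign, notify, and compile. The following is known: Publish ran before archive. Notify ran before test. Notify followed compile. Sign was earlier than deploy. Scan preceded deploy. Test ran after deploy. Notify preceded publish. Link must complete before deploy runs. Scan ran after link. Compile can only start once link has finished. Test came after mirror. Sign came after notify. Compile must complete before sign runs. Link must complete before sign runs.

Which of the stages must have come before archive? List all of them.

Directly stated before archive: publish.
Compile reaches archive via compile → notify → publish → archive.
Link reaches archive via link → compile → notify → publish → archive.
Notify reaches archive via notify → publish → archive.
No chain forces sign (or any of the others) ahead of archive.

compile, link, notify, publish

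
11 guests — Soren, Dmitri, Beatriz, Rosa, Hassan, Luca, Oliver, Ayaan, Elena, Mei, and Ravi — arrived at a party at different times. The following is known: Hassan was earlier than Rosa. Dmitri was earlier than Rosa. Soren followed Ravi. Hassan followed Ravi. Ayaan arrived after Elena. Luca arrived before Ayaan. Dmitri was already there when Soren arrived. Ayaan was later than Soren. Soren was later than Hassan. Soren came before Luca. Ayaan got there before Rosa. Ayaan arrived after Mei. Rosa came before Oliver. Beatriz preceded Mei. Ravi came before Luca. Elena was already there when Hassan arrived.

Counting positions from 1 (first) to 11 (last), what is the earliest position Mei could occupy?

2

Beatriz must come before Mei — 1 forced predecessor.
Nothing else is forced ahead of Mei, so their earliest slot is position 1 + 1 = 2.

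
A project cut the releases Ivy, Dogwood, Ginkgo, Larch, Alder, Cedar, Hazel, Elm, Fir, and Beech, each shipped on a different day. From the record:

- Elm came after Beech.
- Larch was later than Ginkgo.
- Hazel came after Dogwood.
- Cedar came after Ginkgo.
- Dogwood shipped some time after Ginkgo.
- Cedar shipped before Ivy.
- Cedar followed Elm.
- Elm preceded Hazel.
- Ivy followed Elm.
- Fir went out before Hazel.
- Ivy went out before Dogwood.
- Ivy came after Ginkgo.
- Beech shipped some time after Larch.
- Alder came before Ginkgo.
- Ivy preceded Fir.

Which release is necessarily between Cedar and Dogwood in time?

Tracing the constraints gives Cedar → Ivy → Dogwood, so Ivy sits after Cedar and before Dogwood.
No other release is forced both after Cedar and before Dogwood.

Ivy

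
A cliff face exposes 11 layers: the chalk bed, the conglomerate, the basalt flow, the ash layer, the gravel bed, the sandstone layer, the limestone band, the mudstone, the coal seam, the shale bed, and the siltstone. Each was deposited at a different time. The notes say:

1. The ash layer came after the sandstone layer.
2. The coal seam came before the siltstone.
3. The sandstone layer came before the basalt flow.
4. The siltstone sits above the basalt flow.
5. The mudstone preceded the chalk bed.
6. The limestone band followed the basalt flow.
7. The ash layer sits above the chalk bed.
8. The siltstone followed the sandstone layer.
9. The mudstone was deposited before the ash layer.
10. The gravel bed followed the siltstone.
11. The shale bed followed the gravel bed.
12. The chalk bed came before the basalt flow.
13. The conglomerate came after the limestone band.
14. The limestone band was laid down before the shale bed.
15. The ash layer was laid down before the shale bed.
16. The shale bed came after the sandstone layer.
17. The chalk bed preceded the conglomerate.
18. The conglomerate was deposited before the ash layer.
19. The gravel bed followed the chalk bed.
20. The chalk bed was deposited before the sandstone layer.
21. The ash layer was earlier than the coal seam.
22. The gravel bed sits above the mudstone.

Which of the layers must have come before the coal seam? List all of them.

Directly stated before the coal seam: the ash layer.
The basalt flow reaches the coal seam via the basalt flow → the limestone band → the conglomerate → the ash layer → the coal seam.
The chalk bed reaches the coal seam via the chalk bed → the ash layer → the coal seam.
The conglomerate reaches the coal seam via the conglomerate → the ash layer → the coal seam.
Likewise the limestone band, the mudstone, and the sandstone layer each reach the coal seam by chaining the stated constraints.
No chain forces the shale bed (or any of the others) ahead of the coal seam.

the ash layer, the basalt flow, the chalk bed, the conglomerate, the limestone band, the mudstone, the sandstone layer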